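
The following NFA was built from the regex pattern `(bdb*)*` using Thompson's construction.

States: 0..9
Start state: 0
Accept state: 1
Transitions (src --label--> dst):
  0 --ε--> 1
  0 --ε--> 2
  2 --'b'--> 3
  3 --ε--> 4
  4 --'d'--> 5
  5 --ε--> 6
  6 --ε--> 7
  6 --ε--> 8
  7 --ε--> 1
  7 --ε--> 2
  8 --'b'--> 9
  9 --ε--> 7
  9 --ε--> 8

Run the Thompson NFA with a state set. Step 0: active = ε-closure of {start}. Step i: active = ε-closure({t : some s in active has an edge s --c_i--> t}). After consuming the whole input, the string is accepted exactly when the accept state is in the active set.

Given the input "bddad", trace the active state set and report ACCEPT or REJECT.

initial (ε-close {0}): {0,1,2}
'b' @ 1: {3,4}
'd' @ 2: {1,2,5,6,7,8}  ✓accept
'd' @ 3: {}  — no active states
rest 'ad' ignored (set empty)
after full input: {}  (accept=1 not in)

Answer: REJECT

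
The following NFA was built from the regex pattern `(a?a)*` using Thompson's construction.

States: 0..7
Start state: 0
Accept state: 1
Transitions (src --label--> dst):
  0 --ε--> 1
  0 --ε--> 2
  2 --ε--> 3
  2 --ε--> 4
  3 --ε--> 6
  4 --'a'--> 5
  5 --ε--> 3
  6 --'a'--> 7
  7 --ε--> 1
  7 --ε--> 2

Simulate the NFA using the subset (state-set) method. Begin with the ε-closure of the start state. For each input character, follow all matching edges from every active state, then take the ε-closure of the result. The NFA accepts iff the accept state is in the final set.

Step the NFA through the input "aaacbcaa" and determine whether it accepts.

S₀ = ε-closure({0}) = {0,1,2,3,4,6}
'a' @ 1: {1,2,3,4,5,6,7}  (accept∈set)
'a' @ 2: {1,2,3,4,5,6,7}  (accept∈set)
'a' @ 3: {1,2,3,4,5,6,7}  (accept∈set)
'c' @ 4: {}  — state set empty
rest 'bcaa' ignored (set empty)
final: {}; accept 1 not in set

Answer: REJECT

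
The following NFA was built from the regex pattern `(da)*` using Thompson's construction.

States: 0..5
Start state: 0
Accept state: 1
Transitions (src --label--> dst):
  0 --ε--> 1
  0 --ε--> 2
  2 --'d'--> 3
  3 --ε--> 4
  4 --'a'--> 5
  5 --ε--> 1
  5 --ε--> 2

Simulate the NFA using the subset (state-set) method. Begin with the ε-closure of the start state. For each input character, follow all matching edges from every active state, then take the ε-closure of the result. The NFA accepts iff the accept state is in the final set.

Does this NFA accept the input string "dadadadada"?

initial (ε-close {0}): {0,1,2}
'd' @ 1: {3,4}
'a' @ 2: {1,2,5}  ✓accept
'd' @ 3: {3,4}
'a' @ 4: {1,2,5}  ✓accept
'd' @ 5: {3,4}
'a' @ 6: {1,2,5}  ✓accept
'd' @ 7: {3,4}
'a' @ 8: {1,2,5}  ✓accept
'd' @ 9: {3,4}
'a' @ 10: {1,2,5}  ✓accept
final: {1,2,5}; accept 1 in set

Answer: ACCEPT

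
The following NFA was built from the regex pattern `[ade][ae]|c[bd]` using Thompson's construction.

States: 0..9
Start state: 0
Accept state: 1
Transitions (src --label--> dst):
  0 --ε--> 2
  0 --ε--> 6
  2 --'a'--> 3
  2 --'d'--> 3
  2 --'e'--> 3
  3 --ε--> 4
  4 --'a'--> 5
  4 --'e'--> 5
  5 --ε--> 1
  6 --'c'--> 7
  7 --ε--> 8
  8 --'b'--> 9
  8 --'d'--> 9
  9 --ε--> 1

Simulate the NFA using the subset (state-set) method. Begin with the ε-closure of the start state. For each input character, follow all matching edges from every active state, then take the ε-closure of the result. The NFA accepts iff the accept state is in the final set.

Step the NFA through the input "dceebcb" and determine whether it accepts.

S₀ = ε-closure({0}) = {0,2,6}
'd' @ 1: {3,4}
'c' @ 2: {}  — dead — no transitions
rest 'eebcb' ignored (set empty)
after full input: {}  (accept=1 not in)

Answer: REJECT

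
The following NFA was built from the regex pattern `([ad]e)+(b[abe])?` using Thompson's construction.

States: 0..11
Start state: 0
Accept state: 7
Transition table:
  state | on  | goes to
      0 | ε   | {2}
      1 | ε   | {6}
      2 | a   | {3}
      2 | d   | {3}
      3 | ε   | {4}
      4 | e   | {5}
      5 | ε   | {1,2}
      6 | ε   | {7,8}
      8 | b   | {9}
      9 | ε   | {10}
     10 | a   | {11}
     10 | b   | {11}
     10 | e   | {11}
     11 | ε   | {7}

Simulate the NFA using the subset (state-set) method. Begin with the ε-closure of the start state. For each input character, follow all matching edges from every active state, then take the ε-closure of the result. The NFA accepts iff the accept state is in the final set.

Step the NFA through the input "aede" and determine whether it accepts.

Answer: ACCEPT

Steps:
S₀ = ε-closure({0}) = {0,2}
'a' @ 1: {3,4}
'e' @ 2: {1,2,5,6,7,8}  ✓accept
'd' @ 3: {3,4}
'e' @ 4: {1,2,5,6,7,8}  ✓accept
final: {1,2,5,6,7,8}; accept 7 in set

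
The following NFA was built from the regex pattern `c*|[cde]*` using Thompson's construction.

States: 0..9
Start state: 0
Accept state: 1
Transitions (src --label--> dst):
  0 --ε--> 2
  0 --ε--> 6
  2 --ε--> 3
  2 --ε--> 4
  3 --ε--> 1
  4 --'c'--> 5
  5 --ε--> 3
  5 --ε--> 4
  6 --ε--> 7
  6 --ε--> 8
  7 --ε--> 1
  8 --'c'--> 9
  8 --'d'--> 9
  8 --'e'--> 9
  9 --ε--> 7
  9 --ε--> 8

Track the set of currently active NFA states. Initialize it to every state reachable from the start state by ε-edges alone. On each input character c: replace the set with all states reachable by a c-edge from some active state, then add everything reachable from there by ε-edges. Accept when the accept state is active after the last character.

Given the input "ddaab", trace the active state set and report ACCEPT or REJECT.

S₀ = ε-closure({0}) = {0,1,2,3,4,6,7,8}
'd' @ 1: {1,7,8,9}  ✓accept
'd' @ 2: {1,7,8,9}  ✓accept
'a' @ 3: {}  — state set empty
rest 'ab' ignored (set empty)
final: {}; accept 1 not in set

Answer: REJECT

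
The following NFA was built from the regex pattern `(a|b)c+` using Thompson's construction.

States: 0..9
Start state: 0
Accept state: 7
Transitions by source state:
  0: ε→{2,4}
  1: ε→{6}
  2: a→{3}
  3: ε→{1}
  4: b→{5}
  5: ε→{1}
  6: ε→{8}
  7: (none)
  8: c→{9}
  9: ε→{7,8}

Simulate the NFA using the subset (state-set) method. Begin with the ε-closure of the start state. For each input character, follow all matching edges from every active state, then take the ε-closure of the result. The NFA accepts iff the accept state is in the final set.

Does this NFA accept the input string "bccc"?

Answer: ACCEPT

Derivation:
start: ε-closure({0}) = {0,2,4}
'b' @ 1: {1,5,6,8}
'c' @ 2: {7,8,9}  [accepting]
'c' @ 3: {7,8,9}  [accepting]
'c' @ 4: {7,8,9}  [accepting]
final: {7,8,9}; accept 7 in set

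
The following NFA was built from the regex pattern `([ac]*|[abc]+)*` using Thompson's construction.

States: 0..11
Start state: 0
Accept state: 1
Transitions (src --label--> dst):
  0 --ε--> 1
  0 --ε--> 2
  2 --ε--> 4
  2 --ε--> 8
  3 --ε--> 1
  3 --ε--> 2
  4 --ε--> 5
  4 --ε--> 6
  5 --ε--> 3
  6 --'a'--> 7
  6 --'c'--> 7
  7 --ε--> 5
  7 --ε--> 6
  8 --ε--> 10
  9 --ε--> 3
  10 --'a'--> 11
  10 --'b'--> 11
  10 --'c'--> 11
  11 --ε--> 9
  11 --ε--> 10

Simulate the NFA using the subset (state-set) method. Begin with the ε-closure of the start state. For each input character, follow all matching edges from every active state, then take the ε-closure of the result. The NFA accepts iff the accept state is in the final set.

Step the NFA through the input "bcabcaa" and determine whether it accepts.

start: ε-closure({0}) = {0,1,2,3,4,5,6,8,10}
'b' @ 1: {1,2,3,4,5,6,8,9,10,11}  ✓accept
'c' @ 2: {1,2,3,4,5,6,7,8,9,10,11}  ✓accept
'a' @ 3: {1,2,3,4,5,6,7,8,9,10,11}  ✓accept
'b' @ 4: {1,2,3,4,5,6,8,9,10,11}  ✓accept
'c' @ 5: {1,2,3,4,5,6,7,8,9,10,11}  ✓accept
'a' @ 6: {1,2,3,4,5,6,7,8,9,10,11}  ✓accept
'a' @ 7: {1,2,3,4,5,6,7,8,9,10,11}  ✓accept
after full input: {1,2,3,4,5,6,7,8,9,10,11}  (accept=1 in)

Answer: ACCEPT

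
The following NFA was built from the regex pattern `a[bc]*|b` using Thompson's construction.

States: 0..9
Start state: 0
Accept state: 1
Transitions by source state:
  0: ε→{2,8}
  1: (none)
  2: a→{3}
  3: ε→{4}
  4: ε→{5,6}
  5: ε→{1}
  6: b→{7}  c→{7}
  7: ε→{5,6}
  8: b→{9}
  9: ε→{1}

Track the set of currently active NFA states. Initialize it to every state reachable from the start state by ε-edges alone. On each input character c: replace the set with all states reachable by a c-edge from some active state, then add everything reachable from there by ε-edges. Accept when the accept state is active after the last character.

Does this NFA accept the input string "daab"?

initial (ε-close {0}): {0,2,8}
'd' @ 1: {}  — state set empty
rest 'aab' ignored (set empty)
final: {}; accept 1 not in set

Answer: REJECT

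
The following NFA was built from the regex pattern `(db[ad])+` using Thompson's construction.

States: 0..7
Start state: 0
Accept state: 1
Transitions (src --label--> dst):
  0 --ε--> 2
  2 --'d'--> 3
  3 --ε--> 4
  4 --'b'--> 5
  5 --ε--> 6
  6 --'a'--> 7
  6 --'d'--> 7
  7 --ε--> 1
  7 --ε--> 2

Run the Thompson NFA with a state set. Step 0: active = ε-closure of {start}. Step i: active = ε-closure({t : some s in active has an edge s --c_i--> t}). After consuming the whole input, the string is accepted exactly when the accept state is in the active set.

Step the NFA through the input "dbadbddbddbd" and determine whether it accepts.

start: ε-closure({0}) = {0,2}
'd' @ 1: {3,4}
'b' @ 2: {5,6}
'a' @ 3: {1,2,7}  (accept∈set)
'd' @ 4: {3,4}
'b' @ 5: {5,6}
'd' @ 6: {1,2,7}  (accept∈set)
'd' @ 7: {3,4}
'b' @ 8: {5,6}
'd' @ 9: {1,2,7}  (accept∈set)
'd' @ 10: {3,4}
'b' @ 11: {5,6}
'd' @ 12: {1,2,7}  (accept∈set)
end set {1,2,7} — state 1 in

Answer: ACCEPT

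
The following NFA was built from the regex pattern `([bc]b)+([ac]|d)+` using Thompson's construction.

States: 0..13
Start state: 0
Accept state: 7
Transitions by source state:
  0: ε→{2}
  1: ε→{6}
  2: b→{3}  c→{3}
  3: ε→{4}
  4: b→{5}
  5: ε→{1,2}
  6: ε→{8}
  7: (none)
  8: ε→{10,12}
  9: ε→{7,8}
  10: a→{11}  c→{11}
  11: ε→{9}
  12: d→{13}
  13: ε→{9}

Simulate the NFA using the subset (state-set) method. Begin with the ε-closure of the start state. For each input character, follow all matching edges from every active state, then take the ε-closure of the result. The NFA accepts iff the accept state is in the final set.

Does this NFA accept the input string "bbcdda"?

start: ε-closure({0}) = {0,2}
'b' @ 1: {3,4}
'b' @ 2: {1,2,5,6,8,10,12}
'c' @ 3: {3,4,7,8,9,10,11,12}  [accepting]
'd' @ 4: {7,8,9,10,12,13}  [accepting]
'd' @ 5: {7,8,9,10,12,13}  [accepting]
'a' @ 6: {7,8,9,10,11,12}  [accepting]
end set {7,8,9,10,11,12} — state 7 in

Answer: ACCEPT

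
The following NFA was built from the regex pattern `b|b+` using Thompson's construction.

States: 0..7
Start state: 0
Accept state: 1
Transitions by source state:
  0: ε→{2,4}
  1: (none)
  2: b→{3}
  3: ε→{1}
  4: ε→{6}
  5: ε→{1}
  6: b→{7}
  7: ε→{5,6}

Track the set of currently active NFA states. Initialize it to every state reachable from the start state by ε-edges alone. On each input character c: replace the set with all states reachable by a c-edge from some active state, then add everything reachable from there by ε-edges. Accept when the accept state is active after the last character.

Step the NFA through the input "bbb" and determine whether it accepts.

Answer: ACCEPT

Trace:
start: ε-closure({0}) = {0,2,4,6}
'b' @ 1: {1,3,5,6,7}  [accepting]
'b' @ 2: {1,5,6,7}  [accepting]
'b' @ 3: {1,5,6,7}  [accepting]
end set {1,5,6,7} — state 1 in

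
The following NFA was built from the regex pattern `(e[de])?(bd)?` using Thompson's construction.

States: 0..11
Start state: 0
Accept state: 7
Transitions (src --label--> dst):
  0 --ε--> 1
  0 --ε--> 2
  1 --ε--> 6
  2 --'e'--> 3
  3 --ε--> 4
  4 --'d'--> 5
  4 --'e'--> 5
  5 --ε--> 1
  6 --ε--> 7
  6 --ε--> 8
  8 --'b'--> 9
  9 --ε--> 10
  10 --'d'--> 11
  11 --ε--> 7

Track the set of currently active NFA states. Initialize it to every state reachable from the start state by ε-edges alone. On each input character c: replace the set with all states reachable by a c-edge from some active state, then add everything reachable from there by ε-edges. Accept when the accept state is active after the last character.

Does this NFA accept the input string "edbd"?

start: ε-closure({0}) = {0,1,2,6,7,8}
'e' @ 1: {3,4}
'd' @ 2: {1,5,6,7,8}  (accept∈set)
'b' @ 3: {9,10}
'd' @ 4: {7,11}  (accept∈set)
after full input: {7,11}  (accept=7 in)

Answer: ACCEPT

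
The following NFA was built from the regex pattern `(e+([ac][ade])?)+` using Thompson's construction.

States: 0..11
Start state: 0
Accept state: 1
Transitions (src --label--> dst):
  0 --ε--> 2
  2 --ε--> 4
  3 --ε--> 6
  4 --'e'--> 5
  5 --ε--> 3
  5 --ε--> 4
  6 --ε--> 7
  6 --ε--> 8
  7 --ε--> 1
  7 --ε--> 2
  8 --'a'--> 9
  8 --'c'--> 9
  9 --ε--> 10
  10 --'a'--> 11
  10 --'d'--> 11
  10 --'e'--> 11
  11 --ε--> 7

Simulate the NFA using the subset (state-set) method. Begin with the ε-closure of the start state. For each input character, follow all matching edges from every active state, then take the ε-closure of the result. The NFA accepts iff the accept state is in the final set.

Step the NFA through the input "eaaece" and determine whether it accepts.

S₀ = ε-closure({0}) = {0,2,4}
'e' @ 1: {1,2,3,4,5,6,7,8}  [accepting]
'a' @ 2: {9,10}
'a' @ 3: {1,2,4,7,11}  [accepting]
'e' @ 4: {1,2,3,4,5,6,7,8}  [accepting]
'c' @ 5: {9,10}
'e' @ 6: {1,2,4,7,11}  [accepting]
after full input: {1,2,4,7,11}  (accept=1 in)

Answer: ACCEPT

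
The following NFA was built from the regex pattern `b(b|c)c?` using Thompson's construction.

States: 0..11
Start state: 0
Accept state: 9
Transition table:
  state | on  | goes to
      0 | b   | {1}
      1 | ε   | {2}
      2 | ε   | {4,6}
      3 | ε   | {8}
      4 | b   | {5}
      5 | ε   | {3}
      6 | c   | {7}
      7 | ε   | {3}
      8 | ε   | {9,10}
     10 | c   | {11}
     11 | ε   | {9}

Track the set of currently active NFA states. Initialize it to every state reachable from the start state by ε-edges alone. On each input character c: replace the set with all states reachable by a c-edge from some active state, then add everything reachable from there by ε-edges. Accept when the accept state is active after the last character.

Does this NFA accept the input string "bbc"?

S₀ = ε-closure({0}) = {0}
'b' @ 1: {1,2,4,6}
'b' @ 2: {3,5,8,9,10}  [accepting]
'c' @ 3: {9,11}  [accepting]
after full input: {9,11}  (accept=9 in)

Answer: ACCEPT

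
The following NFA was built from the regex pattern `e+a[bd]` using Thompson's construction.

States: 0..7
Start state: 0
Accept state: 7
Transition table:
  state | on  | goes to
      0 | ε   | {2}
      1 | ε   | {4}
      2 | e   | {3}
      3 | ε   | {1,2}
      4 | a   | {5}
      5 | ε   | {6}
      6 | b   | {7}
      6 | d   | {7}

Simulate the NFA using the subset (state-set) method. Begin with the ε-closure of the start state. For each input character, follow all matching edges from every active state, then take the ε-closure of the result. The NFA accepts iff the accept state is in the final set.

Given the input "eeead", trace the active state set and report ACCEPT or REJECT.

start: ε-closure({0}) = {0,2}
'e' @ 1: {1,2,3,4}
'e' @ 2: {1,2,3,4}
'e' @ 3: {1,2,3,4}
'a' @ 4: {5,6}
'd' @ 5: {7}  [accepting]
final: {7}; accept 7 in set

Answer: ACCEPT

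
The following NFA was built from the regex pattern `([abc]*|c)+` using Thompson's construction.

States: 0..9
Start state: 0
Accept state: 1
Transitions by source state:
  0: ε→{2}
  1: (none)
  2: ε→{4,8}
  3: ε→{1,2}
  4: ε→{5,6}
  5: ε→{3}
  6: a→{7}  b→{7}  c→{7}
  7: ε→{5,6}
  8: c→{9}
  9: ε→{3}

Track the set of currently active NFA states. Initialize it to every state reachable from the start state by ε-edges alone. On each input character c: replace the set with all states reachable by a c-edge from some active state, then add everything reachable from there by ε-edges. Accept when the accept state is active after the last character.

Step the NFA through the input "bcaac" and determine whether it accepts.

Answer: ACCEPT

Steps:
start: ε-closure({0}) = {0,1,2,3,4,5,6,8}
'b' @ 1: {1,2,3,4,5,6,7,8}  [accepting]
'c' @ 2: {1,2,3,4,5,6,7,8,9}  [accepting]
'a' @ 3: {1,2,3,4,5,6,7,8}  [accepting]
'a' @ 4: {1,2,3,4,5,6,7,8}  [accepting]
'c' @ 5: {1,2,3,4,5,6,7,8,9}  [accepting]
end set {1,2,3,4,5,6,7,8,9} — state 1 in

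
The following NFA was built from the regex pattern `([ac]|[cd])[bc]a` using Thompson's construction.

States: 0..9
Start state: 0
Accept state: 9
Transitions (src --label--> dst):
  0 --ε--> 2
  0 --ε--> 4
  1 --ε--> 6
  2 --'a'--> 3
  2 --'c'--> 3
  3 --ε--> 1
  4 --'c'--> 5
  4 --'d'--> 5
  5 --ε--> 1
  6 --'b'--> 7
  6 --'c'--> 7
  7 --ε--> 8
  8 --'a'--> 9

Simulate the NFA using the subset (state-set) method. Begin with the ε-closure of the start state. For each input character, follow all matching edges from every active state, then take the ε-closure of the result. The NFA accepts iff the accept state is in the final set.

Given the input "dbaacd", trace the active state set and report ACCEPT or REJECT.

start: ε-closure({0}) = {0,2,4}
'd' @ 1: {1,5,6}
'b' @ 2: {7,8}
'a' @ 3: {9}  ✓accept
'a' @ 4: {}  — state set empty
rest 'cd' ignored (set empty)
final: {}; accept 9 not in set

Answer: REJECT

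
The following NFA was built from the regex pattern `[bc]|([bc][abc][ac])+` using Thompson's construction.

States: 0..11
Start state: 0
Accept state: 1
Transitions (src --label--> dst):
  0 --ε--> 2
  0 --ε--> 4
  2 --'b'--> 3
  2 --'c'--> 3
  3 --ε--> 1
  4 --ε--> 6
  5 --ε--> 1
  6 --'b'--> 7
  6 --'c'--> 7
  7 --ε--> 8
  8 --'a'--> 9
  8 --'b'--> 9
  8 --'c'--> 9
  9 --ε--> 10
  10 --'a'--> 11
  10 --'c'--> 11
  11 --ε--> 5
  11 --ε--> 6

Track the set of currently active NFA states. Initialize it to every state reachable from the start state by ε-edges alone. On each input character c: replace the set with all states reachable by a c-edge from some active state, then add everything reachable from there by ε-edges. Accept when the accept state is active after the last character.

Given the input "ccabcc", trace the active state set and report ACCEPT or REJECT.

initial (ε-close {0}): {0,2,4,6}
'c' @ 1: {1,3,7,8}  (accept∈set)
'c' @ 2: {9,10}
'a' @ 3: {1,5,6,11}  (accept∈set)
'b' @ 4: {7,8}
'c' @ 5: {9,10}
'c' @ 6: {1,5,6,11}  (accept∈set)
after full input: {1,5,6,11}  (accept=1 in)

Answer: ACCEPT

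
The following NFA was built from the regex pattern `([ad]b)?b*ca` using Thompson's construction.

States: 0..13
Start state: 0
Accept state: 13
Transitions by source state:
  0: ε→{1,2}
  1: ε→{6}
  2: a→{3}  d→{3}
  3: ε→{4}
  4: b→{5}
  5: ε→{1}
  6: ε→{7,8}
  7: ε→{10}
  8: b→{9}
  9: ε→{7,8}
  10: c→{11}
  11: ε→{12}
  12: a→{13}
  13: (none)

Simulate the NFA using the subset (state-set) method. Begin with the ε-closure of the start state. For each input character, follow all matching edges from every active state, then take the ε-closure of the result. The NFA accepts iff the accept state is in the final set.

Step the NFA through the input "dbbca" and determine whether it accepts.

S₀ = ε-closure({0}) = {0,1,2,6,7,8,10}
'd' @ 1: {3,4}
'b' @ 2: {1,5,6,7,8,10}
'b' @ 3: {7,8,9,10}
'c' @ 4: {11,12}
'a' @ 5: {13}  [accepting]
after full input: {13}  (accept=13 in)

Answer: ACCEPT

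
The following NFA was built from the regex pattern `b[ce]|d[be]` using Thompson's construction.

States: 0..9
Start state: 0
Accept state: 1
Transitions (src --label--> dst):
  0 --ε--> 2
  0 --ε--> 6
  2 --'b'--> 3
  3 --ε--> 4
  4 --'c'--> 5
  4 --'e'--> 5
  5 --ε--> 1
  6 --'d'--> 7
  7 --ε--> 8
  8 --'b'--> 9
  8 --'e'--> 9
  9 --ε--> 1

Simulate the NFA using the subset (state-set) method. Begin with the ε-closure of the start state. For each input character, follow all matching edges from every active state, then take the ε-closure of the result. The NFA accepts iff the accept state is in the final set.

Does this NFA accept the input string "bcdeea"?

Answer: REJECT

Trace:
initial (ε-close {0}): {0,2,6}
'b' @ 1: {3,4}
'c' @ 2: {1,5}  [accepting]
'd' @ 3: {}  — state set empty
rest 'eea' ignored (set empty)
final: {}; accept 1 not in set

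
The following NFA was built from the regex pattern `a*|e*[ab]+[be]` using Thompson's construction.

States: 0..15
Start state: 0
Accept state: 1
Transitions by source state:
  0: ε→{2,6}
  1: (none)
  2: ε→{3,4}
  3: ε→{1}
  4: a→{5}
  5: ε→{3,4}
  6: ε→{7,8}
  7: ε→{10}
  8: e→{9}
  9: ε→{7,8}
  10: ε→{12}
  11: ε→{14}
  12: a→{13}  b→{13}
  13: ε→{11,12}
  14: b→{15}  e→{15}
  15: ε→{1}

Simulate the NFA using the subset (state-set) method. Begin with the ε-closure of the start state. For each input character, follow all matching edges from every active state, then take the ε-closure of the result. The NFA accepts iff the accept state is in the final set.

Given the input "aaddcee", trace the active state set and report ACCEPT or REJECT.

S₀ = ε-closure({0}) = {0,1,2,3,4,6,7,8,10,12}
'a' @ 1: {1,3,4,5,11,12,13,14}  [accepting]
'a' @ 2: {1,3,4,5,11,12,13,14}  [accepting]
'd' @ 3: {}  — dead — no transitions
rest 'dcee' ignored (set empty)
after full input: {}  (accept=1 not in)

Answer: REJECT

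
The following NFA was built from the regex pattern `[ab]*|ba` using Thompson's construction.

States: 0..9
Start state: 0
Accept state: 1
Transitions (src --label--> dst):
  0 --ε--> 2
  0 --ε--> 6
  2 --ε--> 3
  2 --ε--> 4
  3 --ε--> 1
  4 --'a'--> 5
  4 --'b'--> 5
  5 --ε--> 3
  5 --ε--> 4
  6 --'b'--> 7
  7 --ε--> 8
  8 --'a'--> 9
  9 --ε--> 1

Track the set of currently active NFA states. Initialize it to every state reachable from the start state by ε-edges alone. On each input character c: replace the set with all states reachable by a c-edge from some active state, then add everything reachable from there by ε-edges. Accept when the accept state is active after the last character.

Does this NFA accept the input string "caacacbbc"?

S₀ = ε-closure({0}) = {0,1,2,3,4,6}
'c' @ 1: {}  — state set empty
rest 'aacacbbc' ignored (set empty)
end set {} — state 1 not in

Answer: REJECT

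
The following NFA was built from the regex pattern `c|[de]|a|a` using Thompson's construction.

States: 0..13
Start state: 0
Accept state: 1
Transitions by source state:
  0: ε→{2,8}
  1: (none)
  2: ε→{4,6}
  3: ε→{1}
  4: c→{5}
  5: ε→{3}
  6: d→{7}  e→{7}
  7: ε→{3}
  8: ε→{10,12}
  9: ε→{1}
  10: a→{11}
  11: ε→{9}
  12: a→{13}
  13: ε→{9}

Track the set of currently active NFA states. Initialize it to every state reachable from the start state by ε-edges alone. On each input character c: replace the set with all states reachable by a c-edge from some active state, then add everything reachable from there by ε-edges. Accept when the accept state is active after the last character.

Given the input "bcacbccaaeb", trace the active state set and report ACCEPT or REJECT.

Answer: REJECT

Trace:
S₀ = ε-closure({0}) = {0,2,4,6,8,10,12}
'b' @ 1: {}  — no active states
rest 'cacbccaaeb' ignored (set empty)
end set {} — state 1 not in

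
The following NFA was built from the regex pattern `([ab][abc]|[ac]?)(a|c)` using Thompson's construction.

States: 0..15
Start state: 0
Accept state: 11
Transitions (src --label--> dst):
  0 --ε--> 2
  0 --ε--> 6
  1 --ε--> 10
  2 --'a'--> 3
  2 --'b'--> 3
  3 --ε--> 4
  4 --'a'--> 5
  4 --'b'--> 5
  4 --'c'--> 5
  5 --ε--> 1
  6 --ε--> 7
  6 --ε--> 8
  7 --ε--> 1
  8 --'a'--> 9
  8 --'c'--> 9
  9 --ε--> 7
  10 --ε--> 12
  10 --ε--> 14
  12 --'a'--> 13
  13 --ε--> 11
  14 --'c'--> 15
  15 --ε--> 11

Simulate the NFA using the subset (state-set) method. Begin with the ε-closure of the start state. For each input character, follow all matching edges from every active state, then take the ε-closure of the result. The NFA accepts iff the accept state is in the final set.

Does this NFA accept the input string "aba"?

Answer: ACCEPT

Trace:
S₀ = ε-closure({0}) = {0,1,2,6,7,8,10,12,14}
'a' @ 1: {1,3,4,7,9,10,11,12,13,14}  ✓accept
'b' @ 2: {1,5,10,12,14}
'a' @ 3: {11,13}  ✓accept
after full input: {11,13}  (accept=11 in)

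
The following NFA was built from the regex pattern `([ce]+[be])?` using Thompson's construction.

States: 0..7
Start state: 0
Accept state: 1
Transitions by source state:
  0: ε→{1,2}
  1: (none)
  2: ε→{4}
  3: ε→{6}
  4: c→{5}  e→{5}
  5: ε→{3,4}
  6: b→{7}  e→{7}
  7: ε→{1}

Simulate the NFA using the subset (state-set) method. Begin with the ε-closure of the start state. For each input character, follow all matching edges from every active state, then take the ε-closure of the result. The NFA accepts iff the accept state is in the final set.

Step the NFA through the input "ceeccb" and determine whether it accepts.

Answer: ACCEPT

Trace:
start: ε-closure({0}) = {0,1,2,4}
'c' @ 1: {3,4,5,6}
'e' @ 2: {1,3,4,5,6,7}  (accept∈set)
'e' @ 3: {1,3,4,5,6,7}  (accept∈set)
'c' @ 4: {3,4,5,6}
'c' @ 5: {3,4,5,6}
'b' @ 6: {1,7}  (accept∈set)
end set {1,7} — state 1 in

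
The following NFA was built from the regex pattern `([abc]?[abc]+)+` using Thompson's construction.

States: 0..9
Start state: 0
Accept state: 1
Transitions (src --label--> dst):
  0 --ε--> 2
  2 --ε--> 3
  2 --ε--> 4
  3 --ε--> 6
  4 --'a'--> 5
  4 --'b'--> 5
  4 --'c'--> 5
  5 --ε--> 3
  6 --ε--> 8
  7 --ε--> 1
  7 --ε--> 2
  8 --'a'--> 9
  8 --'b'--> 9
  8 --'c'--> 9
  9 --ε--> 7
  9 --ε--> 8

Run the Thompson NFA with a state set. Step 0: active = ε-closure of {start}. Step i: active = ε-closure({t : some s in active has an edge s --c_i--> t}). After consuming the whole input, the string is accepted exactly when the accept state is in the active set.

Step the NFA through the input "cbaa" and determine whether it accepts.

S₀ = ε-closure({0}) = {0,2,3,4,6,8}
'c' @ 1: {1,2,3,4,5,6,7,8,9}  [accepting]
'b' @ 2: {1,2,3,4,5,6,7,8,9}  [accepting]
'a' @ 3: {1,2,3,4,5,6,7,8,9}  [accepting]
'a' @ 4: {1,2,3,4,5,6,7,8,9}  [accepting]
final: {1,2,3,4,5,6,7,8,9}; accept 1 in set

Answer: ACCEPT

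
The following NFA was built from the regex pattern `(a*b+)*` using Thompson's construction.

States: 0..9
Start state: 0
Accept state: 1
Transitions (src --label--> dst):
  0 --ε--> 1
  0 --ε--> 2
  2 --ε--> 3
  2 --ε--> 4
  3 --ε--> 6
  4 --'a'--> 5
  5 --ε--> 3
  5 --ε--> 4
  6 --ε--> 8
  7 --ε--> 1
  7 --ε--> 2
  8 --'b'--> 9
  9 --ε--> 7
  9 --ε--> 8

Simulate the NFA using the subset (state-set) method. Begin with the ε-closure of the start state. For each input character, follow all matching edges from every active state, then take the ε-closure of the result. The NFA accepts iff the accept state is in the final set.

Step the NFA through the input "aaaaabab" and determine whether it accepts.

S₀ = ε-closure({0}) = {0,1,2,3,4,6,8}
'a' @ 1: {3,4,5,6,8}
'a' @ 2: {3,4,5,6,8}
'a' @ 3: {3,4,5,6,8}
'a' @ 4: {3,4,5,6,8}
'a' @ 5: {3,4,5,6,8}
'b' @ 6: {1,2,3,4,6,7,8,9}  (accept∈set)
'a' @ 7: {3,4,5,6,8}
'b' @ 8: {1,2,3,4,6,7,8,9}  (accept∈set)
end set {1,2,3,4,6,7,8,9} — state 1 in

Answer: ACCEPT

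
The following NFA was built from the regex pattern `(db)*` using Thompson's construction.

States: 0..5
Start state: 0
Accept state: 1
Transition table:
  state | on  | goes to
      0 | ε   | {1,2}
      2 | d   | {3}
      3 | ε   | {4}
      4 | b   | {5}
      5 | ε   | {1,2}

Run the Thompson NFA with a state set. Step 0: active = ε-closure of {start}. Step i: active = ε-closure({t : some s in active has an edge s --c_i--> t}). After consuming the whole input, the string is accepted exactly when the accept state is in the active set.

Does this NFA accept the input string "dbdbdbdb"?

start: ε-closure({0}) = {0,1,2}
'd' @ 1: {3,4}
'b' @ 2: {1,2,5}  (accept∈set)
'd' @ 3: {3,4}
'b' @ 4: {1,2,5}  (accept∈set)
'd' @ 5: {3,4}
'b' @ 6: {1,2,5}  (accept∈set)
'd' @ 7: {3,4}
'b' @ 8: {1,2,5}  (accept∈set)
end set {1,2,5} — state 1 in

Answer: ACCEPT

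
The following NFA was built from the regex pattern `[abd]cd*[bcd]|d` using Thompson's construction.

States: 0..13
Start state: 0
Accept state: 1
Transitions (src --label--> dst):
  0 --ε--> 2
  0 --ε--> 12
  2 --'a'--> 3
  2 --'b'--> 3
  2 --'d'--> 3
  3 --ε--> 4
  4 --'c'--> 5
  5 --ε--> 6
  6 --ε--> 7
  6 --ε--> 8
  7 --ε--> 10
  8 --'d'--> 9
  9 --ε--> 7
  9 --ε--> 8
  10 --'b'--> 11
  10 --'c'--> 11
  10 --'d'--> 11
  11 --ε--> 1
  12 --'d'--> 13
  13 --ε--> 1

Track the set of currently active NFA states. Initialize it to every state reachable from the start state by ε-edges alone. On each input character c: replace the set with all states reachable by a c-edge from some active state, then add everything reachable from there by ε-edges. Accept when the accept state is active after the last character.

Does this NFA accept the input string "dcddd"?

Answer: ACCEPT

Trace:
initial (ε-close {0}): {0,2,12}
'd' @ 1: {1,3,4,13}  ✓accept
'c' @ 2: {5,6,7,8,10}
'd' @ 3: {1,7,8,9,10,11}  ✓accept
'd' @ 4: {1,7,8,9,10,11}  ✓accept
'd' @ 5: {1,7,8,9,10,11}  ✓accept
after full input: {1,7,8,9,10,11}  (accept=1 in)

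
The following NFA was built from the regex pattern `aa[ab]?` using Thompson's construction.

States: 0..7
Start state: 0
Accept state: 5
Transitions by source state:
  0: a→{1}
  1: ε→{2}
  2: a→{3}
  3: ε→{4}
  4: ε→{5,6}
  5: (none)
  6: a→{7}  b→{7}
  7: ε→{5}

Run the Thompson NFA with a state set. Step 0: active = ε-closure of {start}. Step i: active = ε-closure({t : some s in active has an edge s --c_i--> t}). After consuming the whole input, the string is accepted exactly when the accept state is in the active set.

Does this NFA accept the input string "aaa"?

Answer: ACCEPT

Derivation:
S₀ = ε-closure({0}) = {0}
'a' @ 1: {1,2}
'a' @ 2: {3,4,5,6}  ✓accept
'a' @ 3: {5,7}  ✓accept
final: {5,7}; accept 5 in set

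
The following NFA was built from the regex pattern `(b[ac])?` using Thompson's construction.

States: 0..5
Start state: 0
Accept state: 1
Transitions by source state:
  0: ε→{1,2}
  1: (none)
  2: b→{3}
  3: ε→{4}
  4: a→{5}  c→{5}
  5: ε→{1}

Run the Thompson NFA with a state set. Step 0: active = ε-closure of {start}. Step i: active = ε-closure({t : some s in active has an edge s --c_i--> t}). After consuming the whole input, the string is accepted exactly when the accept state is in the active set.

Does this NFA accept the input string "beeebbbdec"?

S₀ = ε-closure({0}) = {0,1,2}
'b' @ 1: {3,4}
'e' @ 2: {}  — dead — no transitions
rest 'eebbbdec' ignored (set empty)
end set {} — state 1 not in

Answer: REJECT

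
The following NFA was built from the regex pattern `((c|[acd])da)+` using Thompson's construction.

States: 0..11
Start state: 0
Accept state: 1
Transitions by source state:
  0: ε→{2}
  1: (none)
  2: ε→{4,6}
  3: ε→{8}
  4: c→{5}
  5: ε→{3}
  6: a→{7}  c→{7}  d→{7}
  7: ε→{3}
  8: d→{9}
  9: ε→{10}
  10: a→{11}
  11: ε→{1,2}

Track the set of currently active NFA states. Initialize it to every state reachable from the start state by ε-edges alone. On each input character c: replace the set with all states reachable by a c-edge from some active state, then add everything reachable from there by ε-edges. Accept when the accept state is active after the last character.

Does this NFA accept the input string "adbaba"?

S₀ = ε-closure({0}) = {0,2,4,6}
'a' @ 1: {3,7,8}
'd' @ 2: {9,10}
'b' @ 3: {}  — no active states
rest 'aba' ignored (set empty)
after full input: {}  (accept=1 not in)

Answer: REJECT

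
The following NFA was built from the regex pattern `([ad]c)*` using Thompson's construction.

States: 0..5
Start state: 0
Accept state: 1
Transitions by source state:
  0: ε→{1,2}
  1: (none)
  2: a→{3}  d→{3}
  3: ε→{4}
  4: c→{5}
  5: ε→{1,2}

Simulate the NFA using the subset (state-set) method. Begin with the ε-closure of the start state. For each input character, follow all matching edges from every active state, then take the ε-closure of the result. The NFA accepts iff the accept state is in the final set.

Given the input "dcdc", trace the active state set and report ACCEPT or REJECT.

start: ε-closure({0}) = {0,1,2}
'd' @ 1: {3,4}
'c' @ 2: {1,2,5}  (accept∈set)
'd' @ 3: {3,4}
'c' @ 4: {1,2,5}  (accept∈set)
end set {1,2,5} — state 1 in

Answer: ACCEPT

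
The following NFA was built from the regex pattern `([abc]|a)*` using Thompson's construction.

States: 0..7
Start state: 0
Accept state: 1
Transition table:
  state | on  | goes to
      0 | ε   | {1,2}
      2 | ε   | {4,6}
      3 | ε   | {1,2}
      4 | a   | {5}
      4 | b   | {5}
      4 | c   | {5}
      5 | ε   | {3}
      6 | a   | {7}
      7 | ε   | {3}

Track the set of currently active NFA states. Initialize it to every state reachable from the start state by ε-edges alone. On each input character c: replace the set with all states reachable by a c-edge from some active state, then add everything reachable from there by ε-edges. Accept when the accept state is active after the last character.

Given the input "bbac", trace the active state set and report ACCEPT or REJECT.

Answer: ACCEPT

Derivation:
S₀ = ε-closure({0}) = {0,1,2,4,6}
'b' @ 1: {1,2,3,4,5,6}  ✓accept
'b' @ 2: {1,2,3,4,5,6}  ✓accept
'a' @ 3: {1,2,3,4,5,6,7}  ✓accept
'c' @ 4: {1,2,3,4,5,6}  ✓accept
end set {1,2,3,4,5,6} — state 1 in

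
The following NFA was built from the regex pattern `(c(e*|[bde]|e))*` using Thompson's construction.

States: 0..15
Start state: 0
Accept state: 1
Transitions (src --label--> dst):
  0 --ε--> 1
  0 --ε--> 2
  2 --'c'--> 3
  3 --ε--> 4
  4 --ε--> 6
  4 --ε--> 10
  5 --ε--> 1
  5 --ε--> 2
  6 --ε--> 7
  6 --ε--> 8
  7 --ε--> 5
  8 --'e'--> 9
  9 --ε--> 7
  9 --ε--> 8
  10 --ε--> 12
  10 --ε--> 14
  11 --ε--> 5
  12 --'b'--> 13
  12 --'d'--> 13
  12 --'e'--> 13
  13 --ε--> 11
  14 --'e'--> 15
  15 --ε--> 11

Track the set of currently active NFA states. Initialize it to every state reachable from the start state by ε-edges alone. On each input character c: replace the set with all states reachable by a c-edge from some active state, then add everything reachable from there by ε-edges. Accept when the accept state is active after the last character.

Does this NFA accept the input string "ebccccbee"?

Answer: REJECT

Steps:
start: ε-closure({0}) = {0,1,2}
'e' @ 1: {}  — dead — no transitions
rest 'bccccbee' ignored (set empty)
after full input: {}  (accept=1 not in)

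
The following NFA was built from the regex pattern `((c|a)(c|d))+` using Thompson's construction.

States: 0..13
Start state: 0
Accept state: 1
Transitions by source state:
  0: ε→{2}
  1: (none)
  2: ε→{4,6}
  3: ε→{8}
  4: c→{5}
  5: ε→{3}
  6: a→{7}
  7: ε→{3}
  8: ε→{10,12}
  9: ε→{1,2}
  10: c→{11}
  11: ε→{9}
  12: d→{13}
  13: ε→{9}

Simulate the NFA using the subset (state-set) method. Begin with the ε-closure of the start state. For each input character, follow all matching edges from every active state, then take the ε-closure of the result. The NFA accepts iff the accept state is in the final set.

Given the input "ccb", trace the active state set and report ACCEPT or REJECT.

start: ε-closure({0}) = {0,2,4,6}
'c' @ 1: {3,5,8,10,12}
'c' @ 2: {1,2,4,6,9,11}  ✓accept
'b' @ 3: {}  — dead — no transitions
final: {}; accept 1 not in set

Answer: REJECT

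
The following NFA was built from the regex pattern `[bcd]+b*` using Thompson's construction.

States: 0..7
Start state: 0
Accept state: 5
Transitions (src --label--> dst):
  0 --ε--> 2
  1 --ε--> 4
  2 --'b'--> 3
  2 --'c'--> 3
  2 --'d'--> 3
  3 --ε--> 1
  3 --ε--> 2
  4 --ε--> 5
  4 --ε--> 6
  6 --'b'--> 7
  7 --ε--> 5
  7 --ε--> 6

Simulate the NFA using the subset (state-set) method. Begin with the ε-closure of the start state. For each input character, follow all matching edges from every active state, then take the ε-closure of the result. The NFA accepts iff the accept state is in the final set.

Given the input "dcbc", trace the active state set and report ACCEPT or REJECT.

initial (ε-close {0}): {0,2}
'd' @ 1: {1,2,3,4,5,6}  ✓accept
'c' @ 2: {1,2,3,4,5,6}  ✓accept
'b' @ 3: {1,2,3,4,5,6,7}  ✓accept
'c' @ 4: {1,2,3,4,5,6}  ✓accept
end set {1,2,3,4,5,6} — state 5 in

Answer: ACCEPT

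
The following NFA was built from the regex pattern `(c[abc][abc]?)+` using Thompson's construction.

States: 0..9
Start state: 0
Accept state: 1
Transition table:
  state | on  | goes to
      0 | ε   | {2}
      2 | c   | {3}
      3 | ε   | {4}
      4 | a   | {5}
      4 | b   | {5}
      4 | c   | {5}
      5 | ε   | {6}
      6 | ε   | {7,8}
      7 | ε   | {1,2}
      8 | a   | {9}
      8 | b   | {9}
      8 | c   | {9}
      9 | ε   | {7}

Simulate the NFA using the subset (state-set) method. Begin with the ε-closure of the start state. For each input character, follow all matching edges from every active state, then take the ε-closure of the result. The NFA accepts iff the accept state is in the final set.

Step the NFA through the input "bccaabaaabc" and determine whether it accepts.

initial (ε-close {0}): {0,2}
'b' @ 1: {}  — no active states
rest 'ccaabaaabc' ignored (set empty)
final: {}; accept 1 not in set

Answer: REJECT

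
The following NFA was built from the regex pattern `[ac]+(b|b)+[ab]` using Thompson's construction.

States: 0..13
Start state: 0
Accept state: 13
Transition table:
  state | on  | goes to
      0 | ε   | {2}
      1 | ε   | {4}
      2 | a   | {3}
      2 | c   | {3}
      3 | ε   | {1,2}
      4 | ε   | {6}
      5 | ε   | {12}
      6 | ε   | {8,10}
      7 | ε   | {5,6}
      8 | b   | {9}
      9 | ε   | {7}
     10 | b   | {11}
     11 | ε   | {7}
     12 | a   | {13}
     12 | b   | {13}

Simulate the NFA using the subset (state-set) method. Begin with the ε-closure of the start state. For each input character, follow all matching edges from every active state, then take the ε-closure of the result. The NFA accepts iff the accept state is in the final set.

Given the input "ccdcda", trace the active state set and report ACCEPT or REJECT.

Answer: REJECT

Steps:
S₀ = ε-closure({0}) = {0,2}
'c' @ 1: {1,2,3,4,6,8,10}
'c' @ 2: {1,2,3,4,6,8,10}
'd' @ 3: {}  — state set empty
rest 'cda' ignored (set empty)
end set {} — state 13 not in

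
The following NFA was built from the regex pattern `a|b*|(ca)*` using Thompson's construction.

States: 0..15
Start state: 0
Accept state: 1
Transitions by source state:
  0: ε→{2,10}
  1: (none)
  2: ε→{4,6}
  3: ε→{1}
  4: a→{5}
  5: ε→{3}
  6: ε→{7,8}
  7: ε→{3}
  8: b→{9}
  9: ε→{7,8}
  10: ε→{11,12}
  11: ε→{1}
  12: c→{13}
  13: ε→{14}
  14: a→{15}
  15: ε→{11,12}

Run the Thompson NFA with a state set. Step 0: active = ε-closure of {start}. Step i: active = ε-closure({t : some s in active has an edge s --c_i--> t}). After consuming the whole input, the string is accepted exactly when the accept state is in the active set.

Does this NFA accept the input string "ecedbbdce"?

initial (ε-close {0}): {0,1,2,3,4,6,7,8,10,11,12}
'e' @ 1: {}  — dead — no transitions
rest 'cedbbdce' ignored (set empty)
final: {}; accept 1 not in set

Answer: REJECT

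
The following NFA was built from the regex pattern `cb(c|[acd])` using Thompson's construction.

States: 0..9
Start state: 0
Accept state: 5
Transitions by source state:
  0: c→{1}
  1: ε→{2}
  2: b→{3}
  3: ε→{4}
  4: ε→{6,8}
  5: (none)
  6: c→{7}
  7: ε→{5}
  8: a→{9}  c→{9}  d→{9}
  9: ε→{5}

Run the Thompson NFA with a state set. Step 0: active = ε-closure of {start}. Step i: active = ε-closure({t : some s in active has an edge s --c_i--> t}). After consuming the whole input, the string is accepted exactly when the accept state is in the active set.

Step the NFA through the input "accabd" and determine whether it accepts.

start: ε-closure({0}) = {0}
'a' @ 1: {}  — state set empty
rest 'ccabd' ignored (set empty)
final: {}; accept 5 not in set

Answer: REJECT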